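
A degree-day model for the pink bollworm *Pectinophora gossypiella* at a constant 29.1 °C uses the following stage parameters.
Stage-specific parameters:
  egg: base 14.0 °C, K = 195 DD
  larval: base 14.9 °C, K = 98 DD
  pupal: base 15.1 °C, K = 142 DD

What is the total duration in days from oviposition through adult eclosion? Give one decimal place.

egg: 195 / (29.1 − 14.0) = 195 / 15.1 = 12.914 d.
larval: 98 / (29.1 − 14.9) = 98 / 14.2 = 6.901 d.
pupal: 142 / (29.1 − 15.1) = 142 / 14.0 = 10.143 d.
Sum = 29.958 ≈ 30.0 days.

30.0 days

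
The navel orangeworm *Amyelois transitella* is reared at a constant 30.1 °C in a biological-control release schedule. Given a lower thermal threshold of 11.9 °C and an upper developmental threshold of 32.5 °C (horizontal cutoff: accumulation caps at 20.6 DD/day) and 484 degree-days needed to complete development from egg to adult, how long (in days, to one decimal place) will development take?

26.6 days

Daily accumulation = 30.1 − 11.9 = 18.2 DD/day.
Duration = 484 / 18.2 = 26.593 ≈ 26.6 days.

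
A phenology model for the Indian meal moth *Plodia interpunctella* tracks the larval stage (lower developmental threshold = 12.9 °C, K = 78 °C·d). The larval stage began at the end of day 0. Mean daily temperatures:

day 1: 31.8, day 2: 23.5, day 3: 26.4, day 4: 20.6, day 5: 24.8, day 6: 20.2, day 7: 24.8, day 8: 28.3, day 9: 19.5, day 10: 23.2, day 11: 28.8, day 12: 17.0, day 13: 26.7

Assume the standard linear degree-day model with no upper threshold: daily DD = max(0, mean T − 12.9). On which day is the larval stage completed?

day 7

Daily DD above 12.9 °C: 18.9, 10.6, 13.5, 7.7, 11.9, 7.3, 11.9, 15.4, 6.6, 10.3, 15.9, 4.1, 13.8.
Cumulative: 18.9, 29.5, 43.0, 50.7, 62.6, 69.9, 81.8, 97.2, 103.8, 114.1, 130.0, 134.1, 147.9.
The total first reaches 78 DD on day 7.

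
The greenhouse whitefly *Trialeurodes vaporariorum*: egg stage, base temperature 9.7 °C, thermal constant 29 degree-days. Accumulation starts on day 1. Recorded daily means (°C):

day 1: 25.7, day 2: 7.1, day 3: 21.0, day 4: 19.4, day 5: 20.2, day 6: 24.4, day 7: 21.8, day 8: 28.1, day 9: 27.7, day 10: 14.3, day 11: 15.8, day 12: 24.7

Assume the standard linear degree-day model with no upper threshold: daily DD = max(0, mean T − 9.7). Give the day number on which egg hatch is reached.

day 4

Daily DD above 9.7 °C: 16.0, 0.0, 11.3, 9.7, 10.5, 14.7, 12.1, 18.4, 18.0, 4.6, 6.1, 15.0.
Cumulative: 16.0, 16.0, 27.3, 37.0, 47.5, 62.2, 74.3, 92.7, 110.7, 115.3, 121.4, 136.4.
The total first reaches 29 DD on day 4.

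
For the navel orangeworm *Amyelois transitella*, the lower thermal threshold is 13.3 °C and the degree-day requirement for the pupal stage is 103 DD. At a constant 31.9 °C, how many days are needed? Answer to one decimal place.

Daily accumulation = 31.9 − 13.3 = 18.6 DD/day.
Duration = 103 / 18.6 = 5.538 ≈ 5.5 days.

5.5 days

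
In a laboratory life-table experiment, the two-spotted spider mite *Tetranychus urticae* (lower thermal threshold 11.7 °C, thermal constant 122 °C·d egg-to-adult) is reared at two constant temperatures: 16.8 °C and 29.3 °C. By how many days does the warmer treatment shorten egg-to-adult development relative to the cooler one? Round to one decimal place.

At 16.8 °C: 122 / (16.8 − 11.7) = 122 / 5.1 = 23.922 d.
At 29.3 °C: 122 / (29.3 − 11.7) = 122 / 17.6 = 6.932 d.
Difference = |23.922 − 6.932| = 16.990 ≈ 17.0 days.

17.0 days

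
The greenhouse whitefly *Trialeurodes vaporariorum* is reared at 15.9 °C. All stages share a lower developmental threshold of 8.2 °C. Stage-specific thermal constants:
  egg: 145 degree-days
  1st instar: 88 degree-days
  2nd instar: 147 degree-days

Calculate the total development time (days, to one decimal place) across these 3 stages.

49.4 days

Daily accumulation at 15.9 °C = 15.9 − 8.2 = 7.7 DD/day.
Total K = 145 + 88 + 147 = 380 DD.
Total duration = 380 / 7.7 = 49.351 ≈ 49.4 days.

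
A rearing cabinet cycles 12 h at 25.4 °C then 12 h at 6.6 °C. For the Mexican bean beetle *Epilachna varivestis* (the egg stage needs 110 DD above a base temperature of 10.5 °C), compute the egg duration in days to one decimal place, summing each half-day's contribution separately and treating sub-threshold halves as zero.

14.8 days

Day half: max(0, 25.4 − 10.5) × 0.5 = 14.9 × 0.5 = 7.45 DD.
Night half: max(0, 6.6 − 10.5) × 0.5 = 0.0 × 0.5 = 0.00 DD.
Per 24 h: 7.45 DD/day.
Duration = 110 / 7.45 = 14.765 ≈ 14.8 days.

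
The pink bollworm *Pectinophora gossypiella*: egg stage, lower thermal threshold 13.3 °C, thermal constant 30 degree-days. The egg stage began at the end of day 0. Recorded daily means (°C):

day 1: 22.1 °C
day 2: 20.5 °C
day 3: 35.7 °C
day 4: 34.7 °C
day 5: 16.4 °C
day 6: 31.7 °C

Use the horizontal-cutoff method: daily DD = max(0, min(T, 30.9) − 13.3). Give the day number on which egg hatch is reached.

Daily DD above 13.3 °C (capped at 17.6): 8.8, 7.2, 17.6, 17.6, 3.1, 17.6.
Cumulative: 8.8, 16.0, 33.6, 51.2, 54.3, 71.9.
The total first reaches 30 DD on day 3.

day 3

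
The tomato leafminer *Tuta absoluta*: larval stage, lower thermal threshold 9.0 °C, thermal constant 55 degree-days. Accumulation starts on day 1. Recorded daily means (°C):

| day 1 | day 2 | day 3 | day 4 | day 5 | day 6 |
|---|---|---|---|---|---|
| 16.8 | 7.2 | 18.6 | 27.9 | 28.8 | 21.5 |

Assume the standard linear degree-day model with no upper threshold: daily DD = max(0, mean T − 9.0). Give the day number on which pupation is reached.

Daily DD above 9.0 °C: 7.8, 0.0, 9.6, 18.9, 19.8, 12.5.
Cumulative: 7.8, 7.8, 17.4, 36.3, 56.1, 68.6.
The total first reaches 55 DD on day 5.

day 5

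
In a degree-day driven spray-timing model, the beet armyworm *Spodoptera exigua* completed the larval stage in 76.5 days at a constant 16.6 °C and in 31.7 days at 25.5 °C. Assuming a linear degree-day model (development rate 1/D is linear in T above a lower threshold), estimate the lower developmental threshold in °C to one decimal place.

Linear rate model ⇒ the product D·(T − T_b) is constant across temperatures.
76.5·(16.6 − T_b) = 31.7·(25.5 − T_b)
T_b = (76.5·16.6 − 31.7·25.5) / (76.5 − 31.7) = 461.55 / 44.8 = 10.302 °C ≈ 10.3 °C.

10.3 °C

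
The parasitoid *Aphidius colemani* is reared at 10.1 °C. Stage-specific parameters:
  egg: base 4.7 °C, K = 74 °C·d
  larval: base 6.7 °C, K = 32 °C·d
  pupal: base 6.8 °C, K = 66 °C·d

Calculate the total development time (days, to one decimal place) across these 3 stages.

43.1 days

egg: 74 / (10.1 − 4.7) = 74 / 5.4 = 13.704 d.
larval: 32 / (10.1 − 6.7) = 32 / 3.4 = 9.412 d.
pupal: 66 / (10.1 − 6.8) = 66 / 3.3 = 20.000 d.
Sum = 43.115 ≈ 43.1 days.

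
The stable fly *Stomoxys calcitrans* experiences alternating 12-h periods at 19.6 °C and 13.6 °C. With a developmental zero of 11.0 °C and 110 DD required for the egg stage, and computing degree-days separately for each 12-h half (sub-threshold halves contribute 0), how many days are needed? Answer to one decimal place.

19.6 days

Day half: max(0, 19.6 − 11.0) × 0.5 = 8.6 × 0.5 = 4.30 DD.
Night half: max(0, 13.6 − 11.0) × 0.5 = 2.6 × 0.5 = 1.30 DD.
Per 24 h: 5.60 DD/day.
Duration = 110 / 5.60 = 19.643 ≈ 19.6 days.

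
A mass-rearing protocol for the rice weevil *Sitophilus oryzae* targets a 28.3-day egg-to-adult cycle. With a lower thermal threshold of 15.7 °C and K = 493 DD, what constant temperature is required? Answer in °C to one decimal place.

Required daily accumulation = 493 / 28.3 = 17.420 DD/day.
T = T_base + 17.420 = 15.7 + 17.420 = 33.120 ≈ 33.1 °C.

33.1 °C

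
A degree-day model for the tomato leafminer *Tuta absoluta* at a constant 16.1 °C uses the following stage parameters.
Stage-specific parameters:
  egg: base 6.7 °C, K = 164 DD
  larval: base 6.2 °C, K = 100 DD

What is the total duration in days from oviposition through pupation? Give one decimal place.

egg: 164 / (16.1 − 6.7) = 164 / 9.4 = 17.447 d.
larval: 100 / (16.1 − 6.2) = 100 / 9.9 = 10.101 d.
Sum = 27.548 ≈ 27.5 days.

27.5 days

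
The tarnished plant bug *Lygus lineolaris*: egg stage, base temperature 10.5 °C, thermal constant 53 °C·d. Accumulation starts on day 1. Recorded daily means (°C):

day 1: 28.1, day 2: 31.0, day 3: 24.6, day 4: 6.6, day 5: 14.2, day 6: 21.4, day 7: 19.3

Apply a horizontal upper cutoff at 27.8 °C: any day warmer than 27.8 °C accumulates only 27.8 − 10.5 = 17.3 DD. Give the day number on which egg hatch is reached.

Daily DD above 10.5 °C (capped at 17.3): 17.3, 17.3, 14.1, 0.0, 3.7, 10.9, 8.8.
Cumulative: 17.3, 34.6, 48.7, 48.7, 52.4, 63.3, 72.1.
The total first reaches 53 DD on day 6.

day 6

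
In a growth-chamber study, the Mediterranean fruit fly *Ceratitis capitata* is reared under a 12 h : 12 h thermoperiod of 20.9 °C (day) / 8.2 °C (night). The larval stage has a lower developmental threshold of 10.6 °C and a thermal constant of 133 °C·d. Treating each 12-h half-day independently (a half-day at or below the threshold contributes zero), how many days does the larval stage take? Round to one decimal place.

25.8 days

Day half: max(0, 20.9 − 10.6) × 0.5 = 10.3 × 0.5 = 5.15 DD.
Night half: max(0, 8.2 − 10.6) × 0.5 = 0.0 × 0.5 = 0.00 DD.
Per 24 h: 5.15 DD/day.
Duration = 133 / 5.15 = 25.825 ≈ 25.8 days.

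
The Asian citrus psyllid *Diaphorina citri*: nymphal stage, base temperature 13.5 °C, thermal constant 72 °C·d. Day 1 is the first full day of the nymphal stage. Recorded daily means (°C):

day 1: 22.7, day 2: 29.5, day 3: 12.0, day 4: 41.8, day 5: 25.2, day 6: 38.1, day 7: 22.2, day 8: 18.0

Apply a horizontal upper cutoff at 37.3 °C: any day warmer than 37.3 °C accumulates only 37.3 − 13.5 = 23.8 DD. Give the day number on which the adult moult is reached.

Daily DD above 13.5 °C (capped at 23.8): 9.2, 16.0, 0.0, 23.8, 11.7, 23.8, 8.7, 4.5.
Cumulative: 9.2, 25.2, 25.2, 49.0, 60.7, 84.5, 93.2, 97.7.
The total first reaches 72 DD on day 6.

day 6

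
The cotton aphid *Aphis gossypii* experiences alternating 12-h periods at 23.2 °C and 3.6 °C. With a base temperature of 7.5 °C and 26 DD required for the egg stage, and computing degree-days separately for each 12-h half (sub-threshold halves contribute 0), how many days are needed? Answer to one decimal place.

Day half: max(0, 23.2 − 7.5) × 0.5 = 15.7 × 0.5 = 7.85 DD.
Night half: max(0, 3.6 − 7.5) × 0.5 = 0.0 × 0.5 = 0.00 DD.
Per 24 h: 7.85 DD/day.
Duration = 26 / 7.85 = 3.312 ≈ 3.3 days.

3.3 days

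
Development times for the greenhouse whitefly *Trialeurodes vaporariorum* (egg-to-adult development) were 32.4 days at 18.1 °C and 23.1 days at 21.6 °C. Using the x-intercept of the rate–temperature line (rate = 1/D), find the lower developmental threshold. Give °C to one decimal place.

9.4 °C

Under the model K = D·(T − T_b), so D₁·(T₁ − T_b) = D₂·(T₂ − T_b).
32.4·(18.1 − T_b) = 23.1·(21.6 − T_b)
T_b = (32.4·18.1 − 23.1·21.6) / (32.4 − 23.1) = 87.48 / 9.3 = 9.406 °C ≈ 9.4 °C.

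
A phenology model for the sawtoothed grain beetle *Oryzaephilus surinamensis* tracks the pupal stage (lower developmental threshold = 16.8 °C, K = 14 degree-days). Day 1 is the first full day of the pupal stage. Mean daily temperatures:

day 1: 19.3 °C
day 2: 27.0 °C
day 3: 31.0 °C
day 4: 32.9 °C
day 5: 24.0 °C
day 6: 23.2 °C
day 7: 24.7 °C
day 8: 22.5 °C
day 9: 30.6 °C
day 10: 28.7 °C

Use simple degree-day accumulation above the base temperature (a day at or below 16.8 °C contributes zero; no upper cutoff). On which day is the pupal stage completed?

day 3

Daily DD above 16.8 °C: 2.5, 10.2, 14.2, 16.1, 7.2, 6.4, 7.9, 5.7, 13.8, 11.9.
Cumulative: 2.5, 12.7, 26.9, 43.0, 50.2, 56.6, 64.5, 70.2, 84.0, 95.9.
The total first reaches 14 DD on day 3.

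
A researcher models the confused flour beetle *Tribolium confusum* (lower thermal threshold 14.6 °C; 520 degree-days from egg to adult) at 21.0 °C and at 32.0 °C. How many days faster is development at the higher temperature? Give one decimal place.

51.4 days

At 21.0 °C: 520 / (21.0 − 14.6) = 520 / 6.4 = 81.250 d.
At 32.0 °C: 520 / (32.0 − 14.6) = 520 / 17.4 = 29.885 d.
Difference = |81.250 − 29.885| = 51.365 ≈ 51.4 days.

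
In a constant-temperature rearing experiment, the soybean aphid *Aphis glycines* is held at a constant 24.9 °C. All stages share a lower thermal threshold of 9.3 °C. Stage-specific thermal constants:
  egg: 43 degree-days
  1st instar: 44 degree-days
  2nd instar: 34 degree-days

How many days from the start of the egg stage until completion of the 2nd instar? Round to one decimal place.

Daily accumulation at 24.9 °C = 24.9 − 9.3 = 15.6 DD/day.
Total K = 43 + 44 + 34 = 121 DD.
Total duration = 121 / 15.6 = 7.756 ≈ 7.8 days.

7.8 days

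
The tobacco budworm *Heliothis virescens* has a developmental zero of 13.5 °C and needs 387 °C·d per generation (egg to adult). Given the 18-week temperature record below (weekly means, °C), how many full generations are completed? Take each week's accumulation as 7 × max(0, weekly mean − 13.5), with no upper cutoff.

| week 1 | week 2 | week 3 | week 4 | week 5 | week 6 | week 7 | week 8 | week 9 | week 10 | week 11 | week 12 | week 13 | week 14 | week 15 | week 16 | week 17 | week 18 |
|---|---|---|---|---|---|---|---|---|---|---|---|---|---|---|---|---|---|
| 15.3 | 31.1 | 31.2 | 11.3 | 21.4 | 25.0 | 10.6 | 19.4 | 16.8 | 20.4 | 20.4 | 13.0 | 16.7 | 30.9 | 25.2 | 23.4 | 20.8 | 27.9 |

Weekly DD (7 × max(0, T̄ − 13.5)): 12.6, 123.2, 123.9, 0.0, 55.3, 80.5, 0.0, 41.3, 23.1, 48.3, 48.3, 0.0, 22.4, 121.8, 81.9, 69.3, 51.1, 100.8.
Season total = 1003.8 DD.
Complete generations = ⌊1003.8 / 387⌋ = 2.

2 generations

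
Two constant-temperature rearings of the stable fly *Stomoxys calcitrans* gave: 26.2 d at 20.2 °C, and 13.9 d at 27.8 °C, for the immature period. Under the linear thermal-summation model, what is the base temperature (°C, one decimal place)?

11.6 °C

Linear rate model ⇒ the product D·(T − T_b) is constant across temperatures.
26.2·(20.2 − T_b) = 13.9·(27.8 − T_b)
T_b = (26.2·20.2 − 13.9·27.8) / (26.2 − 13.9) = 142.82 / 12.3 = 11.611 °C ≈ 11.6 °C.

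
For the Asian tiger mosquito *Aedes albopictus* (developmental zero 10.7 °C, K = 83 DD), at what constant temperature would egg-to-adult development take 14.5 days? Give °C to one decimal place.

16.4 °C

Required daily accumulation = 83 / 14.5 = 5.724 DD/day.
T = T_base + 5.724 = 10.7 + 5.724 = 16.424 ≈ 16.4 °C.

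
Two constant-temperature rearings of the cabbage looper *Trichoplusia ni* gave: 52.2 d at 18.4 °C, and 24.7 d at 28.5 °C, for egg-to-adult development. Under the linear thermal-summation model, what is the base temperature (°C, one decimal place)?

9.3 °C

Linear rate model ⇒ the product D·(T − T_b) is constant across temperatures.
52.2·(18.4 − T_b) = 24.7·(28.5 − T_b)
T_b = (52.2·18.4 − 24.7·28.5) / (52.2 − 24.7) = 256.53 / 27.5 = 9.328 °C ≈ 9.3 °C.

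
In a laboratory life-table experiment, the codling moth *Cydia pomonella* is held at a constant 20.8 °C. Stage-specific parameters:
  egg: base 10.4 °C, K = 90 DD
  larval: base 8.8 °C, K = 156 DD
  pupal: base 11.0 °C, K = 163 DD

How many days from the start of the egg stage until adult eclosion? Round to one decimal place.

egg: 90 / (20.8 − 10.4) = 90 / 10.4 = 8.654 d.
larval: 156 / (20.8 − 8.8) = 156 / 12.0 = 13.000 d.
pupal: 163 / (20.8 − 11.0) = 163 / 9.8 = 16.633 d.
Sum = 38.286 ≈ 38.3 days.

38.3 days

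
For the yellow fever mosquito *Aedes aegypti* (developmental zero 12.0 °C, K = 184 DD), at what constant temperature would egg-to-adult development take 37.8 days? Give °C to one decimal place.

16.9 °C

Required daily accumulation = 184 / 37.8 = 4.868 DD/day.
T = T_base + 4.868 = 12.0 + 4.868 = 16.868 ≈ 16.9 °C.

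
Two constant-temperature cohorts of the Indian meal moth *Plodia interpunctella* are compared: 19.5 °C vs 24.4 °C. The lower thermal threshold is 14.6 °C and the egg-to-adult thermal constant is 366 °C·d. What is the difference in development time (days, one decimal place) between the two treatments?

37.3 days

At 19.5 °C: 366 / (19.5 − 14.6) = 366 / 4.9 = 74.694 d.
At 24.4 °C: 366 / (24.4 − 14.6) = 366 / 9.8 = 37.347 d.
Difference = |74.694 − 37.347| = 37.347 ≈ 37.3 days.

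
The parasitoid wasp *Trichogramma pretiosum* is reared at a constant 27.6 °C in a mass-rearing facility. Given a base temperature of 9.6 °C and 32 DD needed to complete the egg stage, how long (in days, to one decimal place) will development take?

Daily accumulation = 27.6 − 9.6 = 18.0 DD/day.
Duration = 32 / 18.0 = 1.778 ≈ 1.8 days.

1.8 days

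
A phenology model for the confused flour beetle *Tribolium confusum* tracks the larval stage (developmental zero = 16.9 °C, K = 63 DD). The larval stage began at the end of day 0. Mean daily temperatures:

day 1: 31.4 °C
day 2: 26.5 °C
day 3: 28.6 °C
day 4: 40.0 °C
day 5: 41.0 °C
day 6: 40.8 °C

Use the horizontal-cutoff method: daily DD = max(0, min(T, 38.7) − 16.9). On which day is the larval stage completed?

day 5

Daily DD above 16.9 °C (capped at 21.8): 14.5, 9.6, 11.7, 21.8, 21.8, 21.8.
Cumulative: 14.5, 24.1, 35.8, 57.6, 79.4, 101.2.
The total first reaches 63 DD on day 5.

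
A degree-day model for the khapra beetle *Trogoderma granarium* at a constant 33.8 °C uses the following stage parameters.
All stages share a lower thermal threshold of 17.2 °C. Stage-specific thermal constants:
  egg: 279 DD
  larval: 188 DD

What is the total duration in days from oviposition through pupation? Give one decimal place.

28.1 days

Daily accumulation at 33.8 °C = 33.8 − 17.2 = 16.6 DD/day.
Total K = 279 + 188 = 467 DD.
Total duration = 467 / 16.6 = 28.133 ≈ 28.1 days.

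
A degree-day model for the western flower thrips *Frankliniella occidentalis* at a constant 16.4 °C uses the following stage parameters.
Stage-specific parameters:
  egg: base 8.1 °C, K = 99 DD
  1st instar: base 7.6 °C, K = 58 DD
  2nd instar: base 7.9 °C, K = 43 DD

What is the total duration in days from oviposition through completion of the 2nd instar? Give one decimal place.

egg: 99 / (16.4 − 8.1) = 99 / 8.3 = 11.928 d.
1st instar: 58 / (16.4 − 7.6) = 58 / 8.8 = 6.591 d.
2nd instar: 43 / (16.4 − 7.9) = 43 / 8.5 = 5.059 d.
Sum = 23.577 ≈ 23.6 days.

23.6 days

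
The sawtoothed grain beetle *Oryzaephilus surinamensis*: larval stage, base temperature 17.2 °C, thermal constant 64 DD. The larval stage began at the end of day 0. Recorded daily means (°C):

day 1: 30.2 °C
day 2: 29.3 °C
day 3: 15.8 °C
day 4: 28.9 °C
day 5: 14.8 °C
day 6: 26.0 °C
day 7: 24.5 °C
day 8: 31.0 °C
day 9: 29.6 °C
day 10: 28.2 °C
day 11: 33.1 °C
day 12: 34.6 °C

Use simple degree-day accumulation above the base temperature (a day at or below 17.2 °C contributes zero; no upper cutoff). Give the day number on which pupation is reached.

day 8

Daily DD above 17.2 °C: 13.0, 12.1, 0.0, 11.7, 0.0, 8.8, 7.3, 13.8, 12.4, 11.0, 15.9, 17.4.
Cumulative: 13.0, 25.1, 25.1, 36.8, 36.8, 45.6, 52.9, 66.7, 79.1, 90.1, 106.0, 123.4.
The total first reaches 64 DD on day 8.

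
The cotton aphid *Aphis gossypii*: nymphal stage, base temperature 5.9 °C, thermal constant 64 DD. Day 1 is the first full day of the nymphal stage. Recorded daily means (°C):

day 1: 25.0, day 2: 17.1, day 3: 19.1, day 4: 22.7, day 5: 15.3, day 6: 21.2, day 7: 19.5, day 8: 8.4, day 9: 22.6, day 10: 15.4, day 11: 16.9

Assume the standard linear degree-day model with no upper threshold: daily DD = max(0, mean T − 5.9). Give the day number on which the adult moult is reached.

Daily DD above 5.9 °C: 19.1, 11.2, 13.2, 16.8, 9.4, 15.3, 13.6, 2.5, 16.7, 9.5, 11.0.
Cumulative: 19.1, 30.3, 43.5, 60.3, 69.7, 85.0, 98.6, 101.1, 117.8, 127.3, 138.3.
The total first reaches 64 DD on day 5.

day 5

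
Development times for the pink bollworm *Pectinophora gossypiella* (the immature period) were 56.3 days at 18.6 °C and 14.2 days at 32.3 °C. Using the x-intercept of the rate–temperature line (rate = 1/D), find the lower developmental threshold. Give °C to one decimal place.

Linear rate model ⇒ the product D·(T − T_b) is constant across temperatures.
56.3·(18.6 − T_b) = 14.2·(32.3 − T_b)
T_b = (56.3·18.6 − 14.2·32.3) / (56.3 − 14.2) = 588.52 / 42.1 = 13.979 °C ≈ 14.0 °C.

14.0 °C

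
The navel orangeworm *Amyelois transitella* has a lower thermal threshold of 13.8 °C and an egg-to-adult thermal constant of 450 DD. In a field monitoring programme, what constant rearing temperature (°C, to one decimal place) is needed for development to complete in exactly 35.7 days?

Required daily accumulation = 450 / 35.7 = 12.605 DD/day.
T = T_base + 12.605 = 13.8 + 12.605 = 26.405 ≈ 26.4 °C.

26.4 °C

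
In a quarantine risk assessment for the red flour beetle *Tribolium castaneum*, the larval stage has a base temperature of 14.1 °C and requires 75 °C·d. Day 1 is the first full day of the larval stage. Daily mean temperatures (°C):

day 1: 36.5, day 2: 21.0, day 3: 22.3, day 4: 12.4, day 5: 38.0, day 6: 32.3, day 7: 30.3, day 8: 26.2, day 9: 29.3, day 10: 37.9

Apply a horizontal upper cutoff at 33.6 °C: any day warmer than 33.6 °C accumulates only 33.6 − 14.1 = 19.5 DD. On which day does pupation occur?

day 7

Daily DD above 14.1 °C (capped at 19.5): 19.5, 6.9, 8.2, 0.0, 19.5, 18.2, 16.2, 12.1, 15.2, 19.5.
Cumulative: 19.5, 26.4, 34.6, 34.6, 54.1, 72.3, 88.5, 100.6, 115.8, 135.3.
The total first reaches 75 DD on day 7.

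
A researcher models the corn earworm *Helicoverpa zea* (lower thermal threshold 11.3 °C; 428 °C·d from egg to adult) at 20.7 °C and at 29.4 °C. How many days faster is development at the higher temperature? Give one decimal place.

At 20.7 °C: 428 / (20.7 − 11.3) = 428 / 9.4 = 45.532 d.
At 29.4 °C: 428 / (29.4 − 11.3) = 428 / 18.1 = 23.646 d.
Difference = |45.532 − 23.646| = 21.886 ≈ 21.9 days.

21.9 days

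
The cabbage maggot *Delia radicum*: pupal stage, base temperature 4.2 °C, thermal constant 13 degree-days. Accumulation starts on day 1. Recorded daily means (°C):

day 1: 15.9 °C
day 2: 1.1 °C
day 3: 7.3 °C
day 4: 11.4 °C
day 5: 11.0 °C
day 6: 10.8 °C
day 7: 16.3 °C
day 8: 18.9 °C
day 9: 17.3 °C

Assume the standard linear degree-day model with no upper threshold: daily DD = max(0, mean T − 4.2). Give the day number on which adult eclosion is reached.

day 3

Daily DD above 4.2 °C: 11.7, 0.0, 3.1, 7.2, 6.8, 6.6, 12.1, 14.7, 13.1.
Cumulative: 11.7, 11.7, 14.8, 22.0, 28.8, 35.4, 47.5, 62.2, 75.3.
The total first reaches 13 DD on day 3.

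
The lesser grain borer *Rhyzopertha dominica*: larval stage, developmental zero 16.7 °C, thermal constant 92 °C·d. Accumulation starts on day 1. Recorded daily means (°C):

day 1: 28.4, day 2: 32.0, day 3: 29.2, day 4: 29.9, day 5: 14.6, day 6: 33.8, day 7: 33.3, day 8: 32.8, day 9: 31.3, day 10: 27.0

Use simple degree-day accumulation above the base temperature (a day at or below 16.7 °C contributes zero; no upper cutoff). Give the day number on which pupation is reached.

day 8

Daily DD above 16.7 °C: 11.7, 15.3, 12.5, 13.2, 0.0, 17.1, 16.6, 16.1, 14.6, 10.3.
Cumulative: 11.7, 27.0, 39.5, 52.7, 52.7, 69.8, 86.4, 102.5, 117.1, 127.4.
The total first reaches 92 DD on day 8.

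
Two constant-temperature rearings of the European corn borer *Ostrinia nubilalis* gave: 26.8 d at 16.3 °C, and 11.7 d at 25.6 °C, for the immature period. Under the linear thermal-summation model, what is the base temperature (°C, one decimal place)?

Equal thermal constants: D₁(T₁ − T_b) = D₂(T₂ − T_b).
26.8·(16.3 − T_b) = 11.7·(25.6 − T_b)
T_b = (26.8·16.3 − 11.7·25.6) / (26.8 − 11.7) = 137.32 / 15.1 = 9.094 °C ≈ 9.1 °C.

9.1 °C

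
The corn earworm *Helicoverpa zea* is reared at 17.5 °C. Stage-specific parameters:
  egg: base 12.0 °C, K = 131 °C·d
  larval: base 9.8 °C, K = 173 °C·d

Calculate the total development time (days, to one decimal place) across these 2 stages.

egg: 131 / (17.5 − 12.0) = 131 / 5.5 = 23.818 d.
larval: 173 / (17.5 − 9.8) = 173 / 7.7 = 22.468 d.
Sum = 46.286 ≈ 46.3 days.

46.3 days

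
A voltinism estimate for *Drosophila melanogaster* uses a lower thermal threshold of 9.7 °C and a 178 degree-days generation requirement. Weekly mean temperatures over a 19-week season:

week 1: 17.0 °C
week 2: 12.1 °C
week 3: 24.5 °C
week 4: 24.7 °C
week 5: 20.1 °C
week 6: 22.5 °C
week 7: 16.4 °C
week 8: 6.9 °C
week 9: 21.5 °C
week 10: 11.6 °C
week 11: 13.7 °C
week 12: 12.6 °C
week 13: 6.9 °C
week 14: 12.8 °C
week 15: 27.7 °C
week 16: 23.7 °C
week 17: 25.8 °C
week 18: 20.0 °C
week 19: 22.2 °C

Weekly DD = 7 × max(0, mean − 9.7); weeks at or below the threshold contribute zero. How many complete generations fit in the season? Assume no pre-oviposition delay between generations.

Weekly DD (7 × max(0, T̄ − 9.7)): 51.1, 16.8, 103.6, 105.0, 72.8, 89.6, 46.9, 0.0, 82.6, 13.3, 28.0, 20.3, 0.0, 21.7, 126.0, 98.0, 112.7, 72.1, 87.5.
Season total = 1148.0 DD.
Complete generations = ⌊1148.0 / 178⌋ = 6.

6 generations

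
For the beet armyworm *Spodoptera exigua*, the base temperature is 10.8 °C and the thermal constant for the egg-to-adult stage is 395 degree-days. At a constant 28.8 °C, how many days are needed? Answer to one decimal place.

Daily accumulation = 28.8 − 10.8 = 18.0 DD/day.
Duration = 395 / 18.0 = 21.944 ≈ 21.9 days.

21.9 days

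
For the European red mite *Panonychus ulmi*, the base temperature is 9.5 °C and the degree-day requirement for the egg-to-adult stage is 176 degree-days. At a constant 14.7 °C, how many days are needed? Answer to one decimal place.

33.8 days

Daily accumulation = 14.7 − 9.5 = 5.2 DD/day.
Duration = 176 / 5.2 = 33.846 ≈ 33.8 days.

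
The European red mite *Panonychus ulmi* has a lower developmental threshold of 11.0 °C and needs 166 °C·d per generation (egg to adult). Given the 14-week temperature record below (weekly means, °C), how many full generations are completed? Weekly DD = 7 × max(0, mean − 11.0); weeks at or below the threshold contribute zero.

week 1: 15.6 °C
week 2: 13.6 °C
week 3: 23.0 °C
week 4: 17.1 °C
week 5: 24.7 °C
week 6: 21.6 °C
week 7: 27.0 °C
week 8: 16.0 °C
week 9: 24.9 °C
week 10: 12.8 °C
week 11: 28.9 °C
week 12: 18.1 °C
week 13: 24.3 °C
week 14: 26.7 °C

5 generations

Weekly DD (7 × max(0, T̄ − 11.0)): 32.2, 18.2, 84.0, 42.7, 95.9, 74.2, 112.0, 35.0, 97.3, 12.6, 125.3, 49.7, 93.1, 109.9.
Season total = 982.1 DD.
Complete generations = ⌊982.1 / 166⌋ = 5.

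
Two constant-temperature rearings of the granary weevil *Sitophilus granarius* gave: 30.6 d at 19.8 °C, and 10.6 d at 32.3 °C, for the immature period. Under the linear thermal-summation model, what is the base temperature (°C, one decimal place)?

13.2 °C

Linear rate model ⇒ the product D·(T − T_b) is constant across temperatures.
30.6·(19.8 − T_b) = 10.6·(32.3 − T_b)
T_b = (30.6·19.8 − 10.6·32.3) / (30.6 − 10.6) = 263.50 / 20.0 = 13.175 °C ≈ 13.2 °C.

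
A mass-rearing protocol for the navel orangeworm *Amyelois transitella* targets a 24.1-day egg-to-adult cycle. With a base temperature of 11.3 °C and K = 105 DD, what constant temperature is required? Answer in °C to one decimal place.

Required daily accumulation = 105 / 24.1 = 4.357 DD/day.
T = T_base + 4.357 = 11.3 + 4.357 = 15.657 ≈ 15.7 °C.

15.7 °C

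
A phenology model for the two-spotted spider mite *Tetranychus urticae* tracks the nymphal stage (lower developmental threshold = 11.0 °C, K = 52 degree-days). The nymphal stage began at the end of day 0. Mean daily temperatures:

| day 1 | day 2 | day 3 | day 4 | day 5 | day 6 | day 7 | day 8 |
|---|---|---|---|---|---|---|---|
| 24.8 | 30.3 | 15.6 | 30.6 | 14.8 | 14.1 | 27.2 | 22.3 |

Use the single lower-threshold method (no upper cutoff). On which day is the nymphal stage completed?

Daily DD above 11.0 °C: 13.8, 19.3, 4.6, 19.6, 3.8, 3.1, 16.2, 11.3.
Cumulative: 13.8, 33.1, 37.7, 57.3, 61.1, 64.2, 80.4, 91.7.
The total first reaches 52 DD on day 4.

day 4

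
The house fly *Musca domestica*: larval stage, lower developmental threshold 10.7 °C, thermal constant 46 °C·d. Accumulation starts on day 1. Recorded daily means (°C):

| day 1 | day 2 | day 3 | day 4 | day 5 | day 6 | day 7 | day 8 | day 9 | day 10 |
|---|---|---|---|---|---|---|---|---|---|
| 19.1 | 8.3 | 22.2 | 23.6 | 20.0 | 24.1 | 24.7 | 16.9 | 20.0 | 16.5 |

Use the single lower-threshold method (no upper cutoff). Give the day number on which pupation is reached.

Daily DD above 10.7 °C: 8.4, 0.0, 11.5, 12.9, 9.3, 13.4, 14.0, 6.2, 9.3, 5.8.
Cumulative: 8.4, 8.4, 19.9, 32.8, 42.1, 55.5, 69.5, 75.7, 85.0, 90.8.
The total first reaches 46 DD on day 6.

day 6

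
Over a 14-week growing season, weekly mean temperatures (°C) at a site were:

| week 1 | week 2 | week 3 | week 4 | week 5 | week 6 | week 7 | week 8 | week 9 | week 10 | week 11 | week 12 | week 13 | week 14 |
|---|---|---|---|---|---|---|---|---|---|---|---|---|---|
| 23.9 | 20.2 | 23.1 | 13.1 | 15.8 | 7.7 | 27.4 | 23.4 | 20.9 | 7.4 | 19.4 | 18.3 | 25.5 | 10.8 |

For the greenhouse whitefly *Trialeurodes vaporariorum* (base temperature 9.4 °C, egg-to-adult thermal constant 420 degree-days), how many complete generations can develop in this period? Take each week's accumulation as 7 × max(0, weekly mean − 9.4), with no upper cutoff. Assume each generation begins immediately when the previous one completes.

Weekly DD (7 × max(0, T̄ − 9.4)): 101.5, 75.6, 95.9, 25.9, 44.8, 0.0, 126.0, 98.0, 80.5, 0.0, 70.0, 62.3, 112.7, 9.8.
Season total = 903.0 DD.
Complete generations = ⌊903.0 / 420⌋ = 2.

2 generations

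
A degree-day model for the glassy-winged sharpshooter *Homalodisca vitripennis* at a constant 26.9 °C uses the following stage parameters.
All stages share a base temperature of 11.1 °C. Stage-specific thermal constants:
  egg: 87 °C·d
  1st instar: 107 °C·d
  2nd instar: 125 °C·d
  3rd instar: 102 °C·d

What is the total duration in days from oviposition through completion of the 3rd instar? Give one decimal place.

Daily accumulation at 26.9 °C = 26.9 − 11.1 = 15.8 DD/day.
Total K = 87 + 107 + 125 + 102 = 421 DD.
Total duration = 421 / 15.8 = 26.646 ≈ 26.6 days.

26.6 days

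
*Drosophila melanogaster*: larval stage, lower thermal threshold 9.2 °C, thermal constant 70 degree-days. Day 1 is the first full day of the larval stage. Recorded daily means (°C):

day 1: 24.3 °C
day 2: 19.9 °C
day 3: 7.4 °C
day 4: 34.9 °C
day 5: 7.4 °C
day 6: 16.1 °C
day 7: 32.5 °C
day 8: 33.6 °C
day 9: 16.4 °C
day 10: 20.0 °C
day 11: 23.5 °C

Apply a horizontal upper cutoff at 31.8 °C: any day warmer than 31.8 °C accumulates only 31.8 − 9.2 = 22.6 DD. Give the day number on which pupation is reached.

Daily DD above 9.2 °C (capped at 22.6): 15.1, 10.7, 0.0, 22.6, 0.0, 6.9, 22.6, 22.6, 7.2, 10.8, 14.3.
Cumulative: 15.1, 25.8, 25.8, 48.4, 48.4, 55.3, 77.9, 100.5, 107.7, 118.5, 132.8.
The total first reaches 70 DD on day 7.

day 7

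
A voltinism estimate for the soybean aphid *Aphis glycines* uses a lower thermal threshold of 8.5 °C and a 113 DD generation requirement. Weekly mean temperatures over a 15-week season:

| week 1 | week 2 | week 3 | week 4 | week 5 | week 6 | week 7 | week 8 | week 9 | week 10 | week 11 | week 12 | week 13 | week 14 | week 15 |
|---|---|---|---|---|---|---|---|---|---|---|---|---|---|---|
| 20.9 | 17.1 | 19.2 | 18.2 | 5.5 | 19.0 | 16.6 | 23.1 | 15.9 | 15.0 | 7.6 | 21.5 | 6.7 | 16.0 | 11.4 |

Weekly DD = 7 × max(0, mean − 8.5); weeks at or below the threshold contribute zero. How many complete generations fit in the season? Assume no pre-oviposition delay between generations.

Weekly DD (7 × max(0, T̄ − 8.5)): 86.8, 60.2, 74.9, 67.9, 0.0, 73.5, 56.7, 102.2, 51.8, 45.5, 0.0, 91.0, 0.0, 52.5, 20.3.
Season total = 783.3 DD.
Complete generations = ⌊783.3 / 113⌋ = 6.

6 generations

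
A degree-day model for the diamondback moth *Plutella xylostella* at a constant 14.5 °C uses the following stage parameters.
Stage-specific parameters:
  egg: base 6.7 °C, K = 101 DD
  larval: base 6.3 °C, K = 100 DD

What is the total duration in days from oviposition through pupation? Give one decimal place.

25.1 days

egg: 101 / (14.5 − 6.7) = 101 / 7.8 = 12.949 d.
larval: 100 / (14.5 − 6.3) = 100 / 8.2 = 12.195 d.
Sum = 25.144 ≈ 25.1 days.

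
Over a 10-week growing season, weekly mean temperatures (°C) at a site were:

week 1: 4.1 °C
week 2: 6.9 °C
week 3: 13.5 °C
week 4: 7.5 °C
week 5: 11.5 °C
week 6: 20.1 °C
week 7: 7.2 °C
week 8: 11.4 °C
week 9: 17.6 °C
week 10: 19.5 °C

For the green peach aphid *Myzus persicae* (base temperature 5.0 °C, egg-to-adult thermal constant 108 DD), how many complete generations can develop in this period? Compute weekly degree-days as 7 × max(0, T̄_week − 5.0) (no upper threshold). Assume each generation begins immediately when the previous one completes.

Weekly DD (7 × max(0, T̄ − 5.0)): 0.0, 13.3, 59.5, 17.5, 45.5, 105.7, 15.4, 44.8, 88.2, 101.5.
Season total = 491.4 DD.
Complete generations = ⌊491.4 / 108⌋ = 4.

4 generations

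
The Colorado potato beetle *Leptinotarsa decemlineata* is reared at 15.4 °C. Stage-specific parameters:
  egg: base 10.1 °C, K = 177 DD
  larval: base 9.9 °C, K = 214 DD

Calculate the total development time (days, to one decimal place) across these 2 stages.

egg: 177 / (15.4 − 10.1) = 177 / 5.3 = 33.396 d.
larval: 214 / (15.4 − 9.9) = 214 / 5.5 = 38.909 d.
Sum = 72.305 ≈ 72.3 days.

72.3 days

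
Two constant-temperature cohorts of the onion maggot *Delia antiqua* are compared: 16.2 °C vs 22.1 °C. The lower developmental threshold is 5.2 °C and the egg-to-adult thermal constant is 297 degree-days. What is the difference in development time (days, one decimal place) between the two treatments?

At 16.2 °C: 297 / (16.2 − 5.2) = 297 / 11.0 = 27.000 d.
At 22.1 °C: 297 / (22.1 − 5.2) = 297 / 16.9 = 17.574 d.
Difference = |27.000 − 17.574| = 9.426 ≈ 9.4 days.

9.4 days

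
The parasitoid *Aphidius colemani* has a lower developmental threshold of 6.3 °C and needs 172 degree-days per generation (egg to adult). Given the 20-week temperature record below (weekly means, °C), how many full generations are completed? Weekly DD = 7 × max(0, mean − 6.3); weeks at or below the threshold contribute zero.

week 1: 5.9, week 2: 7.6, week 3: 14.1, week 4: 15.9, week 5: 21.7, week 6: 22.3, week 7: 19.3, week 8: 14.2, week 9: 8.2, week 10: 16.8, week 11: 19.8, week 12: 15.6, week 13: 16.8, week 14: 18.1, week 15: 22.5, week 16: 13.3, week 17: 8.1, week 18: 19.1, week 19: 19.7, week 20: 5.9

Weekly DD (7 × max(0, T̄ − 6.3)): 0.0, 9.1, 54.6, 67.2, 107.8, 112.0, 91.0, 55.3, 13.3, 73.5, 94.5, 65.1, 73.5, 82.6, 113.4, 49.0, 12.6, 89.6, 93.8, 0.0.
Season total = 1257.9 DD.
Complete generations = ⌊1257.9 / 172⌋ = 7.

7 generations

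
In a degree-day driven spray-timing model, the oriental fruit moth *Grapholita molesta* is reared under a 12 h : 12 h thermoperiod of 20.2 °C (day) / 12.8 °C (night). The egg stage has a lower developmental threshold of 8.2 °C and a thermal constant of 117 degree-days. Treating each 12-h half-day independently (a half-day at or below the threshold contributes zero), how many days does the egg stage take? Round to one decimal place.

14.1 days

Day half: max(0, 20.2 − 8.2) × 0.5 = 12.0 × 0.5 = 6.00 DD.
Night half: max(0, 12.8 − 8.2) × 0.5 = 4.6 × 0.5 = 2.30 DD.
Per 24 h: 8.30 DD/day.
Duration = 117 / 8.30 = 14.096 ≈ 14.1 days.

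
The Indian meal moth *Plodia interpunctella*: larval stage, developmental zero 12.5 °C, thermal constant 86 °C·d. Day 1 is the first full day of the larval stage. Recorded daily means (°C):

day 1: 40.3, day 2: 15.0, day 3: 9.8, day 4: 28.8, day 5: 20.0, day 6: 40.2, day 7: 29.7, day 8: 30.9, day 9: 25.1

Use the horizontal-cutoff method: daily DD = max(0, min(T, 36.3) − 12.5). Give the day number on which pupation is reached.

Daily DD above 12.5 °C (capped at 23.8): 23.8, 2.5, 0.0, 16.3, 7.5, 23.8, 17.2, 18.4, 12.6.
Cumulative: 23.8, 26.3, 26.3, 42.6, 50.1, 73.9, 91.1, 109.5, 122.1.
The total first reaches 86 DD on day 7.

day 7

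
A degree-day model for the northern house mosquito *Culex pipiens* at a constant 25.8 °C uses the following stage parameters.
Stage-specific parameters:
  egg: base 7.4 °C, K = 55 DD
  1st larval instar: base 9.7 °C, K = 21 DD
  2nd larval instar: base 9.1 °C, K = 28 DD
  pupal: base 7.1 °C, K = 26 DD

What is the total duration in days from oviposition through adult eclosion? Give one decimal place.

egg: 55 / (25.8 − 7.4) = 55 / 18.4 = 2.989 d.
1st larval instar: 21 / (25.8 − 9.7) = 21 / 16.1 = 1.304 d.
2nd larval instar: 28 / (25.8 − 9.1) = 28 / 16.7 = 1.677 d.
pupal: 26 / (25.8 − 7.1) = 26 / 18.7 = 1.390 d.
Sum = 7.360 ≈ 7.4 days.

7.4 days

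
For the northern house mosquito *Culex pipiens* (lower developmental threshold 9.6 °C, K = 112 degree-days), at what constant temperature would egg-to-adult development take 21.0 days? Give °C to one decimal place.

14.9 °C

Required daily accumulation = 112 / 21.0 = 5.333 DD/day.
T = T_base + 5.333 = 9.6 + 5.333 = 14.933 ≈ 14.9 °C.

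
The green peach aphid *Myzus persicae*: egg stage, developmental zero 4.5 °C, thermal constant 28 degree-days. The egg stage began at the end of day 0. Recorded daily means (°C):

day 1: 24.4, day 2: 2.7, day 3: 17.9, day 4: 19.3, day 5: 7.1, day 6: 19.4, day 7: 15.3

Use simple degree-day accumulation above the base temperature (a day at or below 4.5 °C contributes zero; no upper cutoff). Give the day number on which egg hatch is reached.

day 3

Daily DD above 4.5 °C: 19.9, 0.0, 13.4, 14.8, 2.6, 14.9, 10.8.
Cumulative: 19.9, 19.9, 33.3, 48.1, 50.7, 65.6, 76.4.
The total first reaches 28 DD on day 3.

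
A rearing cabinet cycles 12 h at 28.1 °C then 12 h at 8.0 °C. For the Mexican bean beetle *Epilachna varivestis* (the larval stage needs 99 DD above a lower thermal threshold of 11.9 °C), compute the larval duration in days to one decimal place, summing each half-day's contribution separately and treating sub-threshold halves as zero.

12.2 days

Day half: max(0, 28.1 − 11.9) × 0.5 = 16.2 × 0.5 = 8.10 DD.
Night half: max(0, 8.0 − 11.9) × 0.5 = 0.0 × 0.5 = 0.00 DD.
Per 24 h: 8.10 DD/day.
Duration = 99 / 8.10 = 12.222 ≈ 12.2 days.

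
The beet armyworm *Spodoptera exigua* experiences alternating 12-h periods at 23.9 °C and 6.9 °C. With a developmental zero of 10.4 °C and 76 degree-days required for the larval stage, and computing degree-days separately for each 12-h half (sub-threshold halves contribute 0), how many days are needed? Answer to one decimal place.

11.3 days

Day half: max(0, 23.9 − 10.4) × 0.5 = 13.5 × 0.5 = 6.75 DD.
Night half: max(0, 6.9 − 10.4) × 0.5 = 0.0 × 0.5 = 0.00 DD.
Per 24 h: 6.75 DD/day.
Duration = 76 / 6.75 = 11.259 ≈ 11.3 days.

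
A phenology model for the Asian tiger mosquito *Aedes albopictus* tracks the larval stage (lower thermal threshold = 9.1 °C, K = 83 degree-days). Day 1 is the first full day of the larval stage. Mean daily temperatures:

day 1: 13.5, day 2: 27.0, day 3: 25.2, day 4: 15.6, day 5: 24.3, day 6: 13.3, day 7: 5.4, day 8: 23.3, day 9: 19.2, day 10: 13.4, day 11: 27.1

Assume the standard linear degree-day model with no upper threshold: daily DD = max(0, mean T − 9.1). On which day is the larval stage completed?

day 9

Daily DD above 9.1 °C: 4.4, 17.9, 16.1, 6.5, 15.2, 4.2, 0.0, 14.2, 10.1, 4.3, 18.0.
Cumulative: 4.4, 22.3, 38.4, 44.9, 60.1, 64.3, 64.3, 78.5, 88.6, 92.9, 110.9.
The total first reaches 83 DD on day 9.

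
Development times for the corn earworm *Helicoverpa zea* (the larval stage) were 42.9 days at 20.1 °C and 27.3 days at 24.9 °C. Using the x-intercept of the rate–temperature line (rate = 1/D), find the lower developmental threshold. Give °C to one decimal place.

Equal thermal constants: D₁(T₁ − T_b) = D₂(T₂ − T_b).
42.9·(20.1 − T_b) = 27.3·(24.9 − T_b)
T_b = (42.9·20.1 − 27.3·24.9) / (42.9 − 27.3) = 182.52 / 15.6 = 11.700 °C ≈ 11.7 °C.

11.7 °C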